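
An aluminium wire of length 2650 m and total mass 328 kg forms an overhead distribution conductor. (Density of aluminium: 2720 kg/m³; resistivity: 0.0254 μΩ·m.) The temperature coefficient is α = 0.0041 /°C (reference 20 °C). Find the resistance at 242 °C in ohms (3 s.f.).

2.83 Ω

ρ = 0.0254 μΩ·m = 2.54×10^-8 Ω·m
A = m/(density·L) = 328/(2720×2650) = 4.5505e-05 m²
R = ρL/A = (2.54×10^-8)(2650)/(4.5505e-05) = 1.479 Ω
R(242 °C) = 1.479 × (1 + 0.0041×222) = 2.83 Ω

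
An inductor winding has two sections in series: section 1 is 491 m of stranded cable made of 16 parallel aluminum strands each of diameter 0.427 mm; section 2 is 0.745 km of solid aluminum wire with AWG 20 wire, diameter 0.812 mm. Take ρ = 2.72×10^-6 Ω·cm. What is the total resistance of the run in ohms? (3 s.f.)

ρ = 2.72×10^-6 Ω·cm = 2.72×10^-8 Ω·m
Section 1: A_strand = π(2.1350e-04)² = 1.432e-07 m²; R₁ = ρL/(N·A_s) = (2.72×10^-8)(491)/(16×1.432e-07) = 5.829 Ω
Section 2: A = π(0.812/2 mm)² = π(4.0600e-04 m)² = 5.178e-07 m²
R₂ = (2.72×10^-8)(745)/(5.178e-07) = 39.13 Ω
R = R₁ + R₂ = 45.0 Ω

45.0 Ω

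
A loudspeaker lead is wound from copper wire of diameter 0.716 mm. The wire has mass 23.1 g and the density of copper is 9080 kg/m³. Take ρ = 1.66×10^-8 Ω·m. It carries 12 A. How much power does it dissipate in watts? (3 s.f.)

A = π(d/2)² = π(3.5800e-04 m)² = 4.0264e-07 m²
L = m/(density·A) = 0.0231/(9080×4.0264e-07) = 6.318 m
R = ρL/A = (1.66×10^-8)(6.318)/(4.0264e-07) = 0.2605 Ω
P = I²R = (12)² × 0.2605 = 37.5 W

37.5 W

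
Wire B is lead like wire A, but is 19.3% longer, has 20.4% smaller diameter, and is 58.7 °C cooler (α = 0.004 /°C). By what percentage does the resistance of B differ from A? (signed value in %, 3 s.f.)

R ∝ ρL/d² with ρ ∝ (1+αΔT), so R_B/R_A = (1 + 19.3/100) × (1 − 20.4/100)⁻² × (1 − 0.004×58.7)
= 1.193 × 1.578 × 0.7652 = 1.441
(R_B − R_A)/R_A = 1.441 − 1 = 44.1%

44.1%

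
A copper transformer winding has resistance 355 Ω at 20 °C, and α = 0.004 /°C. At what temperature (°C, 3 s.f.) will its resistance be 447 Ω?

84.8 °C

R = R₀(1 + α(T − T₀)) ⇒ T = T₀ + (R/R₀ − 1)/α
T = 20 + (447/355 − 1)/0.004 = 20 + (0.2592)/0.004 = 84.8 °C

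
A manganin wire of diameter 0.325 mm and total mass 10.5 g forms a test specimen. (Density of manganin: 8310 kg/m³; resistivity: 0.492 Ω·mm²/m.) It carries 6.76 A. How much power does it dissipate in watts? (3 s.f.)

ρ = 0.492 Ω·mm²/m = 4.92×10^-7 Ω·m
A = π(d/2)² = π(1.6250e-04 m)² = 8.2958e-08 m²
L = m/(density·A) = 0.0105/(8310×8.2958e-08) = 15.23 m
R = ρL/A = (4.92×10^-7)(15.23)/(8.2958e-08) = 90.33 Ω
P = I²R = (6.76)² × 90.33 = 4130 W

4130 W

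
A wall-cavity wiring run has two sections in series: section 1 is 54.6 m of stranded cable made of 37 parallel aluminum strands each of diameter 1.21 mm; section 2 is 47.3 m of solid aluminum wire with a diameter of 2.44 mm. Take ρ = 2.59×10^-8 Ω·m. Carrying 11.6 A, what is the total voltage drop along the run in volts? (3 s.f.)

Section 1: A_strand = π(6.0500e-04)² = 1.150e-06 m²; R₁ = ρL/(N·A_s) = (2.59×10^-8)(54.6)/(37×1.150e-06) = 0.03324 Ω
Section 2: A = π(d/2)² = π(1.2200e-03 m)² = 4.676e-06 m²
R₂ = (2.59×10^-8)(47.3)/(4.676e-06) = 0.262 Ω
R = R₁ + R₂ = 0.2952 Ω
V = IR = 11.6 × 0.2952 = 3.42 V

3.42 V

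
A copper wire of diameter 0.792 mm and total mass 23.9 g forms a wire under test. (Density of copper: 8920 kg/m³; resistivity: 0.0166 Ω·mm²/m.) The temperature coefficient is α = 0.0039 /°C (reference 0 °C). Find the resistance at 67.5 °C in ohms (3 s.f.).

ρ = 0.0166 Ω·mm²/m = 1.66×10^-8 Ω·m
A = π(d/2)² = π(3.9600e-04 m)² = 4.9265e-07 m²
L = m/(density·A) = 0.0239/(8920×4.9265e-07) = 5.439 m
R = ρL/A = (1.66×10^-8)(5.439)/(4.9265e-07) = 0.1833 Ω
R(67.5 °C) = 0.1833 × (1 + 0.0039×67.5) = 0.231 Ω

0.231 Ω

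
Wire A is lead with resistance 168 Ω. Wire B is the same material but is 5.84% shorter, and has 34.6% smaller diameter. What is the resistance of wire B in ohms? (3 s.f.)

370 Ω

R ∝ L/d², so R_B/R_A = (1 − 5.84/100) × (1 − 34.6/100)⁻²
= 0.9416 × 2.338 = 2.201
R_B = 2.201 × 168 = 370 Ω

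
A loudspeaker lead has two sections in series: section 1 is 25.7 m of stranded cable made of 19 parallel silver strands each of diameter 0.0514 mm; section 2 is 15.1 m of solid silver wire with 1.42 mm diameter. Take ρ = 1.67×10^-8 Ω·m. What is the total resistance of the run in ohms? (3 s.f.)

11.0 Ω

Section 1: A_strand = π(2.5700e-05)² = 2.075e-09 m²; R₁ = ρL/(N·A_s) = (1.67×10^-8)(25.7)/(19×2.075e-09) = 10.89 Ω
Section 2: A = π(d/2)² = π(7.1000e-04 m)² = 1.584e-06 m²
R₂ = (1.67×10^-8)(15.1)/(1.584e-06) = 0.1592 Ω
R = R₁ + R₂ = 11.0 Ω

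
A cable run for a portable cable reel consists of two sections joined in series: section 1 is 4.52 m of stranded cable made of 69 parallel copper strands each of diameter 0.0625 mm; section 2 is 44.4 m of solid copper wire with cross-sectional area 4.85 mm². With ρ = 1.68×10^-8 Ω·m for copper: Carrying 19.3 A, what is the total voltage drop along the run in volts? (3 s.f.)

Section 1: A_strand = π(3.1250e-05)² = 3.068e-09 m²; R₁ = ρL/(N·A_s) = (1.68×10^-8)(4.52)/(69×3.068e-09) = 0.3587 Ω
Section 2: A = 4.85 mm² = 4.850e-06 m²
R₂ = (1.68×10^-8)(44.4)/(4.850e-06) = 0.1538 Ω
R = R₁ + R₂ = 0.5125 Ω
V = IR = 19.3 × 0.5125 = 9.89 V

9.89 V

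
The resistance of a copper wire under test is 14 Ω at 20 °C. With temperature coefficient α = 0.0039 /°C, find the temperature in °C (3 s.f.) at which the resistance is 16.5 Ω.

R = R₀(1 + α(T − T₀)) ⇒ T = T₀ + (R/R₀ − 1)/α
T = 20 + (16.5/14 − 1)/0.0039 = 20 + (0.1786)/0.0039 = 65.8 °C

65.8 °C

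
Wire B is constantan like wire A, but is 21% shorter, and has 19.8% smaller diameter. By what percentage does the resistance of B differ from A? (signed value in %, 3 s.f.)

R ∝ L/d², so R_B/R_A = (1 − 21/100) × (1 − 19.8/100)⁻²
= 0.79 × 1.555 = 1.228
(R_B − R_A)/R_A = 1.228 − 1 = 22.8%

22.8%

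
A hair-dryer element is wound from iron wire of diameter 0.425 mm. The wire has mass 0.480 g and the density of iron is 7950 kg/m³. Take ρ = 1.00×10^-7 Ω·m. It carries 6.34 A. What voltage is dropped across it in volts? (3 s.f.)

A = π(d/2)² = π(2.1250e-04 m)² = 1.4186e-07 m²
L = m/(density·A) = 4.800×10^-4/(7950×1.4186e-07) = 0.4256 m
R = ρL/A = (1.00×10^-7)(0.4256)/(1.4186e-07) = 0.3 Ω
V = IR = 6.34 × 0.3 = 1.90 V

1.90 V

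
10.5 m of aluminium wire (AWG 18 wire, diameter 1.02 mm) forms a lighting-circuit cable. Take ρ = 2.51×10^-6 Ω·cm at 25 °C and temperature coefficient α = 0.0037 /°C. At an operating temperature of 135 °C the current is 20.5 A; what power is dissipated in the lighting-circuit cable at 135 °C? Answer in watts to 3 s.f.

191 W

ρ = 2.51×10^-6 Ω·cm = 2.51×10^-8 Ω·m
A = π(1.02/2 mm)² = π(5.1000e-04 m)² = 8.171e-07 m²
R₍25₎ = ρL/A = (2.51×10^-8)(10.5)/(8.171e-07) = 0.3225 Ω
R₍135₎ = R₍25₎(1 + αΔT) = 0.3225 × (1 + 0.0037×110) = 0.4538 Ω
P = I²R = (20.5)² × 0.4538 = 191 W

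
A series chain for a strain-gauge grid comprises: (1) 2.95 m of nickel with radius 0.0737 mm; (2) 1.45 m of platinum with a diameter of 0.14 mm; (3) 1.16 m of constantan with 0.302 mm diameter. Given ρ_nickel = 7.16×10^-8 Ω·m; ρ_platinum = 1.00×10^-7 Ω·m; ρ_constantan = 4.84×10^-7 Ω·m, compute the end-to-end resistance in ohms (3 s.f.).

Seg 1: A = πr² = π(7.3700e-05 m)² = 1.706e-08 m²
R_1 = (7.16×10^-8)(2.95)/(1.706e-08) = 12.38 Ω
Seg 2: A = π(d/2)² = π(7.0000e-05 m)² = 1.539e-08 m²
R_2 = (1.00×10^-7)(1.45)/(1.539e-08) = 9.419 Ω
Seg 3: A = π(d/2)² = π(1.5100e-04 m)² = 7.163e-08 m²
R_3 = (4.84×10^-7)(1.16)/(7.163e-08) = 7.838 Ω
R_total = R_1 + R_2 + R_3 = 29.6 Ω

29.6 Ω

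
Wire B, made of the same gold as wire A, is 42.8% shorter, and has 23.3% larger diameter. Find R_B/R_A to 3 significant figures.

R ∝ L/d², so R_B/R_A = (1 − 42.8/100) × (1 + 23.3/100)⁻²
= 0.572 × 0.6578 = 0.376

0.376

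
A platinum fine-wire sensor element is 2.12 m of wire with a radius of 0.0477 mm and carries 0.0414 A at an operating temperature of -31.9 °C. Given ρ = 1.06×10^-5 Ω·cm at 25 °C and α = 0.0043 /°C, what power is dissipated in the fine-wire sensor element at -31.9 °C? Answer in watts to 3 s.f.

0.0407 W

ρ = 1.06×10^-5 Ω·cm = 1.06×10^-7 Ω·m
A = πr² = π(4.7700e-05 m)² = 7.148e-09 m²
R₍25₎ = ρL/A = (1.06×10^-7)(2.12)/(7.148e-09) = 31.44 Ω
R₍-31.9₎ = R₍25₎(1 + αΔT) = 31.44 × (1 + 0.0043×-56.9) = 23.75 Ω
P = I²R = (0.0414)² × 23.75 = 0.0407 W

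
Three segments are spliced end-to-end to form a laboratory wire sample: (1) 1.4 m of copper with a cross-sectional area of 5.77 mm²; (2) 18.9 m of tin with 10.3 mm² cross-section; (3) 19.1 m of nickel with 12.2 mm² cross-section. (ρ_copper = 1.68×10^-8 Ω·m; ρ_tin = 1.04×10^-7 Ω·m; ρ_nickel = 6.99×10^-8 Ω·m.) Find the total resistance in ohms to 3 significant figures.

Seg 1: A = 5.77 mm² = 5.770e-06 m²
R_1 = (1.68×10^-8)(1.4)/(5.770e-06) = 0.004076 Ω
Seg 2: A = 10.3 mm² = 1.030e-05 m²
R_2 = (1.04×10^-7)(18.9)/(1.030e-05) = 0.1908 Ω
Seg 3: A = 12.2 mm² = 1.220e-05 m²
R_3 = (6.99×10^-8)(19.1)/(1.220e-05) = 0.1094 Ω
R_total = R_1 + R_2 + R_3 = 0.304 Ω

0.304 Ω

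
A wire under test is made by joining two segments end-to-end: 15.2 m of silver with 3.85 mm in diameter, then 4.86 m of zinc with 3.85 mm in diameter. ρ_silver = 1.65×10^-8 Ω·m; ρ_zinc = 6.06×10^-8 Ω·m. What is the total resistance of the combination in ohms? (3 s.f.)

0.0468 Ω

Segment 1: A = π(d/2)² = π(1.9250e-03 m)² = 1.164e-05 m²
R₁ = ρL/A = (1.65×10^-8)(15.2)/(1.164e-05) = 0.02154 Ω
R₂ = (6.06×10^-8)(4.86)/(1.164e-05) = 0.0253 Ω
R = R₁ + R₂ = 0.0468 Ω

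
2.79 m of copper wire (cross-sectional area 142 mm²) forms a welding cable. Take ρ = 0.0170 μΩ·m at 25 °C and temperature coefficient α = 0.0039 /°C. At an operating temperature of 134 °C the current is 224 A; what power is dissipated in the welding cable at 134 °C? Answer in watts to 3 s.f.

23.9 W

ρ = 0.0170 μΩ·m = 1.70×10^-8 Ω·m
A = 142 mm² = 1.420e-04 m²
R₍25₎ = ρL/A = (1.70×10^-8)(2.79)/(1.420e-04) = 3.340×10^-4 Ω
R₍134₎ = R₍25₎(1 + αΔT) = 3.340×10^-4 × (1 + 0.0039×109) = 4.760×10^-4 Ω
P = I²R = (224)² × 4.760×10^-4 = 23.9 W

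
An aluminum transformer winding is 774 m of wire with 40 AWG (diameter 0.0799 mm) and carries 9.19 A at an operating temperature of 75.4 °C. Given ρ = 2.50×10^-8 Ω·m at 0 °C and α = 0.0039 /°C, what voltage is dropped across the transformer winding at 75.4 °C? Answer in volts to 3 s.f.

A = π(0.0799/2 mm)² = π(3.9950e-05 m)² = 5.014e-09 m²
R₍0₎ = ρL/A = (2.50×10^-8)(774)/(5.014e-09) = 3859 Ω
R₍75.4₎ = R₍0₎(1 + αΔT) = 3859 × (1 + 0.0039×75.4) = 4994 Ω
V = IR = 9.19 × 4994 = 45900 V

45900 V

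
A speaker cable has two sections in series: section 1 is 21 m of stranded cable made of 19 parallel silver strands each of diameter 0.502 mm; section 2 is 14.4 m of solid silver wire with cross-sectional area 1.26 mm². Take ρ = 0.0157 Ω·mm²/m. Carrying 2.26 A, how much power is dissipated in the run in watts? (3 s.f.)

1.36 W

ρ = 0.0157 Ω·mm²/m = 1.57×10^-8 Ω·m
Section 1: A_strand = π(2.5100e-04)² = 1.979e-07 m²; R₁ = ρL/(N·A_s) = (1.57×10^-8)(21)/(19×1.979e-07) = 0.08767 Ω
Section 2: A = 1.26 mm² = 1.260e-06 m²
R₂ = (1.57×10^-8)(14.4)/(1.260e-06) = 0.1794 Ω
R = R₁ + R₂ = 0.2671 Ω
P = I²R = (2.26)² × 0.2671 = 1.36 W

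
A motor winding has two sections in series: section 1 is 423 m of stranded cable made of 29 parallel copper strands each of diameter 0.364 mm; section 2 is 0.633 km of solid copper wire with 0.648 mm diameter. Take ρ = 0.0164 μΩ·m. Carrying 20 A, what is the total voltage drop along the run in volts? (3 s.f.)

676 V

ρ = 0.0164 μΩ·m = 1.64×10^-8 Ω·m
Section 1: A_strand = π(1.8200e-04)² = 1.041e-07 m²; R₁ = ρL/(N·A_s) = (1.64×10^-8)(423)/(29×1.041e-07) = 2.299 Ω
Section 2: A = π(d/2)² = π(3.2400e-04 m)² = 3.298e-07 m²
R₂ = (1.64×10^-8)(633)/(3.298e-07) = 31.48 Ω
R = R₁ + R₂ = 33.78 Ω
V = IR = 20 × 33.78 = 676 V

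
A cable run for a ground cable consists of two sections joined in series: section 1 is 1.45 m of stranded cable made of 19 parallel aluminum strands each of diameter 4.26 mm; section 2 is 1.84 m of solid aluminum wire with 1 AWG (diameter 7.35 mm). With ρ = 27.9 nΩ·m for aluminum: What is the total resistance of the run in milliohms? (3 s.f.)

1.36 mΩ

ρ = 27.9 nΩ·m = 2.79×10^-8 Ω·m
Section 1: A_strand = π(2.1300e-03)² = 1.425e-05 m²; R₁ = ρL/(N·A_s) = (2.79×10^-8)(1.45)/(19×1.425e-05) = 1.494×10^-4 Ω
Section 2: A = π(7.35/2 mm)² = π(3.6750e-03 m)² = 4.243e-05 m²
R₂ = (2.79×10^-8)(1.84)/(4.243e-05) = 0.00121 Ω
R = R₁ + R₂ = 1.36 mΩ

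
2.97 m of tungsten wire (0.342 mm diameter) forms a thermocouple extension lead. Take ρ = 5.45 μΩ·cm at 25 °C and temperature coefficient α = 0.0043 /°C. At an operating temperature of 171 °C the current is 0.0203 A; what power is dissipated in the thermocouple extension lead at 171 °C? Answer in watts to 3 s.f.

0.00118 W

ρ = 5.45 μΩ·cm = 5.45×10^-8 Ω·m
A = π(d/2)² = π(1.7100e-04 m)² = 9.186e-08 m²
R₍25₎ = ρL/A = (5.45×10^-8)(2.97)/(9.186e-08) = 1.762 Ω
R₍171₎ = R₍25₎(1 + αΔT) = 1.762 × (1 + 0.0043×146) = 2.868 Ω
P = I²R = (0.0203)² × 2.868 = 0.00118 W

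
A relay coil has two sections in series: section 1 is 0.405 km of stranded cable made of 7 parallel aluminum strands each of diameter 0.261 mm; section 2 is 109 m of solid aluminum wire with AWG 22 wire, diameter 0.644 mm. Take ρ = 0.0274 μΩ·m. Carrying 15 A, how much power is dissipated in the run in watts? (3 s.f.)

8730 W

ρ = 0.0274 μΩ·m = 2.74×10^-8 Ω·m
Section 1: A_strand = π(1.3050e-04)² = 5.350e-08 m²; R₁ = ρL/(N·A_s) = (2.74×10^-8)(405)/(7×5.350e-08) = 29.63 Ω
Section 2: A = π(0.644/2 mm)² = π(3.2200e-04 m)² = 3.257e-07 m²
R₂ = (2.74×10^-8)(109)/(3.257e-07) = 9.169 Ω
R = R₁ + R₂ = 38.8 Ω
P = I²R = (15)² × 38.8 = 8730 W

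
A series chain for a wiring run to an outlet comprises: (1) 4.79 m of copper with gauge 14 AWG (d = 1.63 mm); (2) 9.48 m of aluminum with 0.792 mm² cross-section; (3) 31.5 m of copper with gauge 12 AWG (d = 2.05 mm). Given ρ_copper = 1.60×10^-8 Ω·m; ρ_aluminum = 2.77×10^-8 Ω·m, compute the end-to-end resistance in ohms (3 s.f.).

Seg 1: A = π(1.63/2 mm)² = π(8.1500e-04 m)² = 2.087e-06 m²
R_1 = (1.60×10^-8)(4.79)/(2.087e-06) = 0.03673 Ω
Seg 2: A = 0.792 mm² = 7.920e-07 m²
R_2 = (2.77×10^-8)(9.48)/(7.920e-07) = 0.3316 Ω
Seg 3: A = π(2.05/2 mm)² = π(1.0250e-03 m)² = 3.301e-06 m²
R_3 = (1.60×10^-8)(31.5)/(3.301e-06) = 0.1527 Ω
R_total = R_1 + R_2 + R_3 = 0.521 Ω

0.521 Ω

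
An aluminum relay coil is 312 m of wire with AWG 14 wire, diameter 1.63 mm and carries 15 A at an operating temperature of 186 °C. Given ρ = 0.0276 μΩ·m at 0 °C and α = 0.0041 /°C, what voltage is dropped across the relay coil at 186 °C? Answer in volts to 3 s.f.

109 V

ρ = 0.0276 μΩ·m = 2.76×10^-8 Ω·m
A = π(1.63/2 mm)² = π(8.1500e-04 m)² = 2.087e-06 m²
R₍0₎ = ρL/A = (2.76×10^-8)(312)/(2.087e-06) = 4.127 Ω
R₍186₎ = R₍0₎(1 + αΔT) = 4.127 × (1 + 0.0041×186) = 7.274 Ω
V = IR = 15 × 7.274 = 109 V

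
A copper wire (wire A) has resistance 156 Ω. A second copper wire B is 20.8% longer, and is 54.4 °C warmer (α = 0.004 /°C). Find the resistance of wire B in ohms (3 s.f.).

229 Ω

R ∝ ρL/d² with ρ ∝ (1+αΔT), so R_B/R_A = (1 + 20.8/100) × (1 + 0.004×54.4)
= 1.208 × 1.218 = 1.471
R_B = 1.471 × 156 = 229 Ω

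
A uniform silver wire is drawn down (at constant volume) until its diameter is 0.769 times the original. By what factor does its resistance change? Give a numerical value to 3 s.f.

2.86

Volume constant ⇒ L' = L/r² with r = 0.769. R' = ρL'/A' = ρ(L/r²)/(πr²d₀²/4) = R/r⁴.
Factor = 2.86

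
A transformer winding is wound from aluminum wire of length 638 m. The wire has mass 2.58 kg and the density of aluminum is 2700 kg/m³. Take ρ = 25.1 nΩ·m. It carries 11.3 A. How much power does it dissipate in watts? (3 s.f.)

1370 W

ρ = 25.1 nΩ·m = 2.51×10^-8 Ω·m
A = m/(density·L) = 2.58/(2700×638) = 1.4977e-06 m²
R = ρL/A = (2.51×10^-8)(638)/(1.4977e-06) = 10.69 Ω
P = I²R = (11.3)² × 10.69 = 1370 W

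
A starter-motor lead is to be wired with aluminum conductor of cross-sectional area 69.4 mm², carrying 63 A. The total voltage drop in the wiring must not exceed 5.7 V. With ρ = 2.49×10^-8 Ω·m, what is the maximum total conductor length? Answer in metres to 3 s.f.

A = 69.4 mm² = 6.940e-05 m²
L_max = V_max·A/(1·ρI) = (5.7)(6.940e-05)/(2.49×10^-8×63) = 252 m

252 m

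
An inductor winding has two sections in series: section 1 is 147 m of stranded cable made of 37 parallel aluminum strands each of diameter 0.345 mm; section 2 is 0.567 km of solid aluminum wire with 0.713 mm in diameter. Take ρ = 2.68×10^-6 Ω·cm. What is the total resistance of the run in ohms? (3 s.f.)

39.2 Ω

ρ = 2.68×10^-6 Ω·cm = 2.68×10^-8 Ω·m
Section 1: A_strand = π(1.7250e-04)² = 9.348e-08 m²; R₁ = ρL/(N·A_s) = (2.68×10^-8)(147)/(37×9.348e-08) = 1.139 Ω
Section 2: A = π(d/2)² = π(3.5650e-04 m)² = 3.993e-07 m²
R₂ = (2.68×10^-8)(567)/(3.993e-07) = 38.06 Ω
R = R₁ + R₂ = 39.2 Ω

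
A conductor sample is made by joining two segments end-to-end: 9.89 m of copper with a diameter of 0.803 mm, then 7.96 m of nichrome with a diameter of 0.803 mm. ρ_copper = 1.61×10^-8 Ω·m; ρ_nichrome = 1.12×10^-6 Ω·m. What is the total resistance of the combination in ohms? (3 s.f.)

17.9 Ω

Segment 1: A = π(d/2)² = π(4.0150e-04 m)² = 5.064e-07 m²
R₁ = ρL/A = (1.61×10^-8)(9.89)/(5.064e-07) = 0.3144 Ω
R₂ = (1.12×10^-6)(7.96)/(5.064e-07) = 17.6 Ω
R = R₁ + R₂ = 17.9 Ω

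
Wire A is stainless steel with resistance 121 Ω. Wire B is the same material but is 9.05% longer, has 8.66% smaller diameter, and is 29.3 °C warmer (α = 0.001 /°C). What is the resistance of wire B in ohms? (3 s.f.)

163 Ω

R ∝ ρL/d² with ρ ∝ (1+αΔT), so R_B/R_A = (1 + 9.05/100) × (1 − 8.66/100)⁻² × (1 + 0.001×29.3)
= 1.091 × 1.199 × 1.029 = 1.345
R_B = 1.345 × 121 = 163 Ω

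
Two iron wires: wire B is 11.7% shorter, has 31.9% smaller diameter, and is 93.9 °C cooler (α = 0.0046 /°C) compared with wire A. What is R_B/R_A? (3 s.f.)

R ∝ ρL/d² with ρ ∝ (1+αΔT), so R_B/R_A = (1 − 11.7/100) × (1 − 31.9/100)⁻² × (1 − 0.0046×93.9)
= 0.883 × 2.156 × 0.5681 = 1.08

1.08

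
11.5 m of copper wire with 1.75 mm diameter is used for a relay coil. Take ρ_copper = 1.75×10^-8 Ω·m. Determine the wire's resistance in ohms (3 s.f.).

0.0837 Ω

A = π(d/2)² = π(8.7500e-04 m)² = 2.405e-06 m²
R = ρL/A = (1.75×10^-8)(11.5 m)/(2.405e-06 m²) = 0.0837 Ω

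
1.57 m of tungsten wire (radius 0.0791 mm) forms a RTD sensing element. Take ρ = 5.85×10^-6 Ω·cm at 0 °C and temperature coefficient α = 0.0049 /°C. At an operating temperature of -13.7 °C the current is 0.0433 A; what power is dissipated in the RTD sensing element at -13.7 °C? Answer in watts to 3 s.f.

ρ = 5.85×10^-6 Ω·cm = 5.85×10^-8 Ω·m
A = πr² = π(7.9100e-05 m)² = 1.966e-08 m²
R₍0₎ = ρL/A = (5.85×10^-8)(1.57)/(1.966e-08) = 4.673 Ω
R₍-13.7₎ = R₍0₎(1 + αΔT) = 4.673 × (1 + 0.0049×-13.7) = 4.359 Ω
P = I²R = (0.0433)² × 4.359 = 0.00817 W

0.00817 W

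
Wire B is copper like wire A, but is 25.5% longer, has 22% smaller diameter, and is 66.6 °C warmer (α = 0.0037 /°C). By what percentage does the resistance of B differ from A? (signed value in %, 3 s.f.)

R ∝ ρL/d² with ρ ∝ (1+αΔT), so R_B/R_A = (1 + 25.5/100) × (1 − 22/100)⁻² × (1 + 0.0037×66.6)
= 1.255 × 1.644 × 1.246 = 2.571
(R_B − R_A)/R_A = 2.571 − 1 = 157%

157%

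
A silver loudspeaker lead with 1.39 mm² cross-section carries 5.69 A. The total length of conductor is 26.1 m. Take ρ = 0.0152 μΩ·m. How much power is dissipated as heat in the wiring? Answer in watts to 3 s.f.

9.24 W

ρ = 0.0152 μΩ·m = 1.52×10^-8 Ω·m
A = 1.39 mm² = 1.390e-06 m²
R = ρL/A = (1.52×10^-8)(26.1)/(1.390e-06) = 0.2854 Ω
P = I²R = (5.69)² × 0.2854 = 9.24 W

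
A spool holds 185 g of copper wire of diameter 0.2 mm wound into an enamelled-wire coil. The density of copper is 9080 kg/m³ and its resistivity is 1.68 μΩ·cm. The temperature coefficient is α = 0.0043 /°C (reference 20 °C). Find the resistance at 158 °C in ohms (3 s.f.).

ρ = 1.68 μΩ·cm = 1.68×10^-8 Ω·m
A = π(d/2)² = π(1.0000e-04 m)² = 3.1416e-08 m²
L = m/(density·A) = 0.185/(9080×3.1416e-08) = 648.5 m
R = ρL/A = (1.68×10^-8)(648.5)/(3.1416e-08) = 346.8 Ω
R(158 °C) = 346.8 × (1 + 0.0043×138) = 553 Ω

553 Ω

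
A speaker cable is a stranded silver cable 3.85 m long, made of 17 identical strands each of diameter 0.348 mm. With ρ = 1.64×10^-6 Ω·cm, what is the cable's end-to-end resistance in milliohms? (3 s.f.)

39.0 mΩ

ρ = 1.64×10^-6 Ω·cm = 1.64×10^-8 Ω·m
A_strand = π(1.7400e-04 m)² = 9.511e-08 m²
R_strand = ρL/A = (1.64×10^-8)(3.85)/(9.511e-08) = 0.6638 Ω
R_total = R_strand/N = 0.6638/17 = 39.0 mΩ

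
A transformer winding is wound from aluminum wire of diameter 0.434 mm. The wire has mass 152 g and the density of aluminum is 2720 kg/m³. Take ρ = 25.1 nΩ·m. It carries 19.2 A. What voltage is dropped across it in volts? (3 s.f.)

ρ = 25.1 nΩ·m = 2.51×10^-8 Ω·m
A = π(d/2)² = π(2.1700e-04 m)² = 1.4793e-07 m²
L = m/(density·A) = 0.152/(2720×1.4793e-07) = 377.8 m
R = ρL/A = (2.51×10^-8)(377.8)/(1.4793e-07) = 64.09 Ω
V = IR = 19.2 × 64.09 = 1230 V

1230 V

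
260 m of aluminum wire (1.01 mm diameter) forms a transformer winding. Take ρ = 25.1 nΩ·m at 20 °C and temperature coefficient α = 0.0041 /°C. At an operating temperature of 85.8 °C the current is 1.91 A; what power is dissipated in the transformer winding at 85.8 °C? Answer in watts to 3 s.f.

37.7 W

ρ = 25.1 nΩ·m = 2.51×10^-8 Ω·m
A = π(d/2)² = π(5.0500e-04 m)² = 8.012e-07 m²
R₍20₎ = ρL/A = (2.51×10^-8)(260)/(8.012e-07) = 8.145 Ω
R₍85.8₎ = R₍20₎(1 + αΔT) = 8.145 × (1 + 0.0041×65.8) = 10.34 Ω
P = I²R = (1.91)² × 10.34 = 37.7 W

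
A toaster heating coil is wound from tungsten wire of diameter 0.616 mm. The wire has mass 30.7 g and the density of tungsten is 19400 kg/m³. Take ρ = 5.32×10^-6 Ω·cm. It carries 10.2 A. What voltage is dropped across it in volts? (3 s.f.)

ρ = 5.32×10^-6 Ω·cm = 5.32×10^-8 Ω·m
A = π(d/2)² = π(3.0800e-04 m)² = 2.9802e-07 m²
L = m/(density·A) = 0.0307/(19400×2.9802e-07) = 5.31 m
R = ρL/A = (5.32×10^-8)(5.31)/(2.9802e-07) = 0.9479 Ω
V = IR = 10.2 × 0.9479 = 9.67 V

9.67 V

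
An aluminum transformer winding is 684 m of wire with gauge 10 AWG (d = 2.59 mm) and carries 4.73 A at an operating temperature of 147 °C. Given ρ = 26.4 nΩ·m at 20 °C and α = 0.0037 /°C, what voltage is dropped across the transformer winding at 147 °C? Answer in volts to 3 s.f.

ρ = 26.4 nΩ·m = 2.64×10^-8 Ω·m
A = π(2.59/2 mm)² = π(1.2950e-03 m)² = 5.269e-06 m²
R₍20₎ = ρL/A = (2.64×10^-8)(684)/(5.269e-06) = 3.427 Ω
R₍147₎ = R₍20₎(1 + αΔT) = 3.427 × (1 + 0.0037×127) = 5.038 Ω
V = IR = 4.73 × 5.038 = 23.8 V

23.8 V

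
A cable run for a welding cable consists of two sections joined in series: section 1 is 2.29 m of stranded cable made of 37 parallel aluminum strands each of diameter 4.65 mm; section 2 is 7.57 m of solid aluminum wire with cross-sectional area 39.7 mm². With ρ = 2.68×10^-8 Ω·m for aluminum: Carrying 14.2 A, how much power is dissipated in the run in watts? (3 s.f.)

Section 1: A_strand = π(2.3250e-03)² = 1.698e-05 m²; R₁ = ρL/(N·A_s) = (2.68×10^-8)(2.29)/(37×1.698e-05) = 9.767×10^-5 Ω
Section 2: A = 39.7 mm² = 3.970e-05 m²
R₂ = (2.68×10^-8)(7.57)/(3.970e-05) = 0.00511 Ω
R = R₁ + R₂ = 0.005208 Ω
P = I²R = (14.2)² × 0.005208 = 1.05 W

1.05 W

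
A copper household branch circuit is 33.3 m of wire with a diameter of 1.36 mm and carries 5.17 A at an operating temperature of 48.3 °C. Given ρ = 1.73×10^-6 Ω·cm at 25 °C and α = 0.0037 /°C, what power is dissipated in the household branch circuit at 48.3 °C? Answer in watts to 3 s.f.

11.5 W

ρ = 1.73×10^-6 Ω·cm = 1.73×10^-8 Ω·m
A = π(d/2)² = π(6.8000e-04 m)² = 1.453e-06 m²
R₍25₎ = ρL/A = (1.73×10^-8)(33.3)/(1.453e-06) = 0.3966 Ω
R₍48.3₎ = R₍25₎(1 + αΔT) = 0.3966 × (1 + 0.0037×23.3) = 0.4308 Ω
P = I²R = (5.17)² × 0.4308 = 11.5 W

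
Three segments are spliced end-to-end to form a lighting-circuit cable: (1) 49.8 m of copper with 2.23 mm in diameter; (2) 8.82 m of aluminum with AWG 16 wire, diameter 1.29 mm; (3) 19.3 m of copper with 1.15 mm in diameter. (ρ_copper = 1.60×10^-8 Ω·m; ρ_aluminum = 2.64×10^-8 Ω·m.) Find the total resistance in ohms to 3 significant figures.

Seg 1: A = π(d/2)² = π(1.1150e-03 m)² = 3.906e-06 m²
R_1 = (1.60×10^-8)(49.8)/(3.906e-06) = 0.204 Ω
Seg 2: A = π(1.29/2 mm)² = π(6.4500e-04 m)² = 1.307e-06 m²
R_2 = (2.64×10^-8)(8.82)/(1.307e-06) = 0.1782 Ω
Seg 3: A = π(d/2)² = π(5.7500e-04 m)² = 1.039e-06 m²
R_3 = (1.60×10^-8)(19.3)/(1.039e-06) = 0.2973 Ω
R_total = R_1 + R_2 + R_3 = 0.679 Ω

0.679 Ω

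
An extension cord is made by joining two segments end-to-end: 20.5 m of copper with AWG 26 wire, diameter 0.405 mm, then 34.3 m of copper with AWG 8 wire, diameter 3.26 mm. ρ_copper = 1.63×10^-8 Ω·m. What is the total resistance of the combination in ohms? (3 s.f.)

2.66 Ω

Segment 1: A = π(0.405/2 mm)² = π(2.0250e-04 m)² = 1.288e-07 m²
R₁ = ρL/A = (1.63×10^-8)(20.5)/(1.288e-07) = 2.594 Ω
Segment 2: A = π(3.26/2 mm)² = π(1.6300e-03 m)² = 8.347e-06 m²
R₂ = (1.63×10^-8)(34.3)/(8.347e-06) = 0.06698 Ω
R = R₁ + R₂ = 2.66 Ω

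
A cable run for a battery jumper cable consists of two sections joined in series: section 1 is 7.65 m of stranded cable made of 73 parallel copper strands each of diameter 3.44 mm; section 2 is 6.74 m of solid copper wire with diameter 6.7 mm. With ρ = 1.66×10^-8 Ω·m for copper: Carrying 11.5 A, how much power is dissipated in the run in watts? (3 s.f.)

Section 1: A_strand = π(1.7200e-03)² = 9.294e-06 m²; R₁ = ρL/(N·A_s) = (1.66×10^-8)(7.65)/(73×9.294e-06) = 1.872×10^-4 Ω
Section 2: A = π(d/2)² = π(3.3500e-03 m)² = 3.526e-05 m²
R₂ = (1.66×10^-8)(6.74)/(3.526e-05) = 0.003173 Ω
R = R₁ + R₂ = 0.003361 Ω
P = I²R = (11.5)² × 0.003361 = 0.444 W

0.444 W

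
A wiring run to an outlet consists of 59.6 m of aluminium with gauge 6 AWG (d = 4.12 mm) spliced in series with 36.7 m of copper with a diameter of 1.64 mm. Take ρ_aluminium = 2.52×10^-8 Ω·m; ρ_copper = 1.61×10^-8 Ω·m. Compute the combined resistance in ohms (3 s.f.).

Segment 1: A = π(4.12/2 mm)² = π(2.0600e-03 m)² = 1.333e-05 m²
R₁ = ρL/A = (2.52×10^-8)(59.6)/(1.333e-05) = 0.1127 Ω
Segment 2: A = π(d/2)² = π(8.2000e-04 m)² = 2.112e-06 m²
R₂ = (1.61×10^-8)(36.7)/(2.112e-06) = 0.2797 Ω
R = R₁ + R₂ = 0.392 Ω

0.392 Ω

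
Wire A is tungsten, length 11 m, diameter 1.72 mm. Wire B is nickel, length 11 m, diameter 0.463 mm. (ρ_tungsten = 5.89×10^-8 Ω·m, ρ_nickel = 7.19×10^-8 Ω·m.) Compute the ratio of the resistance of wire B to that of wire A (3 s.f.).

R ∝ ρL/d², so R_B/R_A = (ρ_B/ρ_A) × (d_A/d_B)²
= (7.19×10^-8/5.89×10^-8) × (1.72/0.463)² = 16.8

16.8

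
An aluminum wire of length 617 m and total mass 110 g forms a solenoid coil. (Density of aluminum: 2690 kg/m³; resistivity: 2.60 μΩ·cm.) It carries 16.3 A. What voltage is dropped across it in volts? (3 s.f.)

3950 V

ρ = 2.60 μΩ·cm = 2.60×10^-8 Ω·m
A = m/(density·L) = 0.11/(2690×617) = 6.6276e-08 m²
R = ρL/A = (2.60×10^-8)(617)/(6.6276e-08) = 242 Ω
V = IR = 16.3 × 242 = 3950 V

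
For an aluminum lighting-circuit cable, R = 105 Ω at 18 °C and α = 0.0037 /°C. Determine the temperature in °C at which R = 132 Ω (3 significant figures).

R = R₀(1 + α(T − T₀)) ⇒ T = T₀ + (R/R₀ − 1)/α
T = 18 + (132/105 − 1)/0.0037 = 18 + (0.2571)/0.0037 = 87.5 °C

87.5 °C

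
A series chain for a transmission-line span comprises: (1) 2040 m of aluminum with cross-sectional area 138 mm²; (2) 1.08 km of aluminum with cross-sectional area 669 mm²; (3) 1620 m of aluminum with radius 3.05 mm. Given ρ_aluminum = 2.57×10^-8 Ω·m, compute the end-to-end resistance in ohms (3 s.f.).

Seg 1: A = 138 mm² = 1.380e-04 m²
R_1 = (2.57×10^-8)(2040)/(1.380e-04) = 0.3799 Ω
Seg 2: A = 669 mm² = 6.690e-04 m²
R_2 = (2.57×10^-8)(1080)/(6.690e-04) = 0.04149 Ω
Seg 3: A = πr² = π(3.0500e-03 m)² = 2.922e-05 m²
R_3 = (2.57×10^-8)(1620)/(2.922e-05) = 1.425 Ω
R_total = R_1 + R_2 + R_3 = 1.85 Ω

1.85 Ω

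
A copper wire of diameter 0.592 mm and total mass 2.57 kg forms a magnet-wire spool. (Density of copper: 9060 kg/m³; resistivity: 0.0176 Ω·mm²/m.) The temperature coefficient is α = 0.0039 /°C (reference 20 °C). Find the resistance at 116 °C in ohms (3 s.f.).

ρ = 0.0176 Ω·mm²/m = 1.76×10^-8 Ω·m
A = π(d/2)² = π(2.9600e-04 m)² = 2.7525e-07 m²
L = m/(density·A) = 2.57/(9060×2.7525e-07) = 1031 m
R = ρL/A = (1.76×10^-8)(1031)/(2.7525e-07) = 65.89 Ω
R(116 °C) = 65.89 × (1 + 0.0039×96) = 90.6 Ω

90.6 Ω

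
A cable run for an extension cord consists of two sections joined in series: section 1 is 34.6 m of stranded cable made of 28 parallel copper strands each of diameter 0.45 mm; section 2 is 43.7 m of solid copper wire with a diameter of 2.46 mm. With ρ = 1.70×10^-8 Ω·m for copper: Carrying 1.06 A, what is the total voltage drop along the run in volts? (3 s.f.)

0.306 V

Section 1: A_strand = π(2.2500e-04)² = 1.590e-07 m²; R₁ = ρL/(N·A_s) = (1.70×10^-8)(34.6)/(28×1.590e-07) = 0.1321 Ω
Section 2: A = π(d/2)² = π(1.2300e-03 m)² = 4.753e-06 m²
R₂ = (1.70×10^-8)(43.7)/(4.753e-06) = 0.1563 Ω
R = R₁ + R₂ = 0.2884 Ω
V = IR = 1.06 × 0.2884 = 0.306 V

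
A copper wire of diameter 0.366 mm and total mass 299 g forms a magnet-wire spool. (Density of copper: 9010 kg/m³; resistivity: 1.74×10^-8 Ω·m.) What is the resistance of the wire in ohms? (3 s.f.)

52.2 Ω

A = π(d/2)² = π(1.8300e-04 m)² = 1.0521e-07 m²
L = m/(density·A) = 0.299/(9010×1.0521e-07) = 315.4 m
R = ρL/A = (1.74×10^-8)(315.4)/(1.0521e-07) = 52.2 Ω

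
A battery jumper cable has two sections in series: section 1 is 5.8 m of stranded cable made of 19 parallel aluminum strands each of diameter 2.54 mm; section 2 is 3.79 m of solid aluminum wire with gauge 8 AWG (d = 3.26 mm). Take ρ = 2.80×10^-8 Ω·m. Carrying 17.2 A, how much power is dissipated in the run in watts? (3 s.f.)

4.26 W

Section 1: A_strand = π(1.2700e-03)² = 5.067e-06 m²; R₁ = ρL/(N·A_s) = (2.80×10^-8)(5.8)/(19×5.067e-06) = 0.001687 Ω
Section 2: A = π(3.26/2 mm)² = π(1.6300e-03 m)² = 8.347e-06 m²
R₂ = (2.80×10^-8)(3.79)/(8.347e-06) = 0.01271 Ω
R = R₁ + R₂ = 0.0144 Ω
P = I²R = (17.2)² × 0.0144 = 4.26 W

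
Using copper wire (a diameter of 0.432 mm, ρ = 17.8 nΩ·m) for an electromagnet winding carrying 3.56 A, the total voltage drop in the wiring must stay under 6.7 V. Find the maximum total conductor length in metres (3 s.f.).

15.5 m

ρ = 17.8 nΩ·m = 1.78×10^-8 Ω·m
A = π(d/2)² = π(2.1600e-04 m)² = 1.466e-07 m²
L_max = V_max·A/(1·ρI) = (6.7)(1.466e-07)/(1.78×10^-8×3.56) = 15.5 m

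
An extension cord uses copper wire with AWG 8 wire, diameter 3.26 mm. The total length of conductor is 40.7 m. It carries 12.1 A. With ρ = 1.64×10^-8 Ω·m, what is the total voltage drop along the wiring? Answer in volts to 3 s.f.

A = π(3.26/2 mm)² = π(1.6300e-03 m)² = 8.347e-06 m²
R = ρL/A = (1.64×10^-8)(40.7)/(8.347e-06) = 0.07997 Ω
V = IR = 12.1 × 0.07997 = 0.968 V

0.968 V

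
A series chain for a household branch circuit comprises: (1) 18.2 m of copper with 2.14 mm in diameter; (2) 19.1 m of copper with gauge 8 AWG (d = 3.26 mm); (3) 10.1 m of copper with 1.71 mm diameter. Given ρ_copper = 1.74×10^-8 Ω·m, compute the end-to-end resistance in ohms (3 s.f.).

Seg 1: A = π(d/2)² = π(1.0700e-03 m)² = 3.597e-06 m²
R_1 = (1.74×10^-8)(18.2)/(3.597e-06) = 0.08804 Ω
Seg 2: A = π(3.26/2 mm)² = π(1.6300e-03 m)² = 8.347e-06 m²
R_2 = (1.74×10^-8)(19.1)/(8.347e-06) = 0.03982 Ω
Seg 3: A = π(d/2)² = π(8.5500e-04 m)² = 2.297e-06 m²
R_3 = (1.74×10^-8)(10.1)/(2.297e-06) = 0.07652 Ω
R_total = R_1 + R_2 + R_3 = 0.204 Ω

0.204 Ω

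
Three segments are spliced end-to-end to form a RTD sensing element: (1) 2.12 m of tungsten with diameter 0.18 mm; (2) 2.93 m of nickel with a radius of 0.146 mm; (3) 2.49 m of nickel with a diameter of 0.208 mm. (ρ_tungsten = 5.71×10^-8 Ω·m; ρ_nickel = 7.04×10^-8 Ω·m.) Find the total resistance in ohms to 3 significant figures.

Seg 1: A = π(d/2)² = π(9.0000e-05 m)² = 2.545e-08 m²
R_1 = (5.71×10^-8)(2.12)/(2.545e-08) = 4.757 Ω
Seg 2: A = πr² = π(1.4600e-04 m)² = 6.697e-08 m²
R_2 = (7.04×10^-8)(2.93)/(6.697e-08) = 3.08 Ω
Seg 3: A = π(d/2)² = π(1.0400e-04 m)² = 3.398e-08 m²
R_3 = (7.04×10^-8)(2.49)/(3.398e-08) = 5.159 Ω
R_total = R_1 + R_2 + R_3 = 13.0 Ω

13.0 Ω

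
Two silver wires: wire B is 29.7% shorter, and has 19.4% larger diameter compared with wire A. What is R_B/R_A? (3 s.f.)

R ∝ L/d², so R_B/R_A = (1 − 29.7/100) × (1 + 19.4/100)⁻²
= 0.703 × 0.7014 = 0.493

0.493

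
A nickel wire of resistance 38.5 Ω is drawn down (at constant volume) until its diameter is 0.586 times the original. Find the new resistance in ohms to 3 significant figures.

326 Ω

Volume constant ⇒ L' = L/r² with r = 0.586. R' = ρL'/A' = ρ(L/r²)/(πr²d₀²/4) = R/r⁴.
R' = 8.48 × 38.5 = 326 Ω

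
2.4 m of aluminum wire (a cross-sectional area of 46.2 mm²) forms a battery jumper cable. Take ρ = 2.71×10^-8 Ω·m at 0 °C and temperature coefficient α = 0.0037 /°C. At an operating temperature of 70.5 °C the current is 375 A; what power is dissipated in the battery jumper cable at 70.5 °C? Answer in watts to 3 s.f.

250 W

A = 46.2 mm² = 4.620e-05 m²
R₍0₎ = ρL/A = (2.71×10^-8)(2.4)/(4.620e-05) = 0.001408 Ω
R₍70.5₎ = R₍0₎(1 + αΔT) = 0.001408 × (1 + 0.0037×70.5) = 0.001775 Ω
P = I²R = (375)² × 0.001775 = 250 W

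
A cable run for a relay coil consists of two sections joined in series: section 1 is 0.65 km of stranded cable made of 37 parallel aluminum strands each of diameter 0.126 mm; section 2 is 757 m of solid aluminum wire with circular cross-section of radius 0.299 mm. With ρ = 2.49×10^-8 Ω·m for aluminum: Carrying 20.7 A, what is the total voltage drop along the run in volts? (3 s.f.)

Section 1: A_strand = π(6.3000e-05)² = 1.247e-08 m²; R₁ = ρL/(N·A_s) = (2.49×10^-8)(650)/(37×1.247e-08) = 35.08 Ω
Section 2: A = πr² = π(2.9900e-04 m)² = 2.809e-07 m²
R₂ = (2.49×10^-8)(757)/(2.809e-07) = 67.11 Ω
R = R₁ + R₂ = 102.2 Ω
V = IR = 20.7 × 102.2 = 2120 V

2120 V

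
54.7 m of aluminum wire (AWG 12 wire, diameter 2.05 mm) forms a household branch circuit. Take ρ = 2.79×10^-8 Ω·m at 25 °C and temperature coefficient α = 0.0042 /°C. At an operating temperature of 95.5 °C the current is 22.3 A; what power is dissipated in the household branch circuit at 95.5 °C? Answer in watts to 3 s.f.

298 W

A = π(2.05/2 mm)² = π(1.0250e-03 m)² = 3.301e-06 m²
R₍25₎ = ρL/A = (2.79×10^-8)(54.7)/(3.301e-06) = 0.4624 Ω
R₍95.5₎ = R₍25₎(1 + αΔT) = 0.4624 × (1 + 0.0042×70.5) = 0.5993 Ω
P = I²R = (22.3)² × 0.5993 = 298 W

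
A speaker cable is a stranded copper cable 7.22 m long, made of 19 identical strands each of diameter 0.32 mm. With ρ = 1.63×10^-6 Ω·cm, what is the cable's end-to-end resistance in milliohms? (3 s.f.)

ρ = 1.63×10^-6 Ω·cm = 1.63×10^-8 Ω·m
A_strand = π(1.6000e-04 m)² = 8.042e-08 m²
R_strand = ρL/A = (1.63×10^-8)(7.22)/(8.042e-08) = 1.463 Ω
R_total = R_strand/N = 1.463/19 = 77.0 mΩ

77.0 mΩ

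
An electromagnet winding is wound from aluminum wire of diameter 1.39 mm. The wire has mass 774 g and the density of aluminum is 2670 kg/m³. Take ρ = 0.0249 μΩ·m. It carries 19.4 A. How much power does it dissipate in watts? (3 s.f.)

1180 W

ρ = 0.0249 μΩ·m = 2.49×10^-8 Ω·m
A = π(d/2)² = π(6.9500e-04 m)² = 1.5175e-06 m²
L = m/(density·A) = 0.774/(2670×1.5175e-06) = 191 m
R = ρL/A = (2.49×10^-8)(191)/(1.5175e-06) = 3.135 Ω
P = I²R = (19.4)² × 3.135 = 1180 W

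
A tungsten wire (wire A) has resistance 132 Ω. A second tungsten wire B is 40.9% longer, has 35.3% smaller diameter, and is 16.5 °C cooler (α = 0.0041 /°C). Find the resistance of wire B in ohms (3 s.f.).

R ∝ ρL/d² with ρ ∝ (1+αΔT), so R_B/R_A = (1 + 40.9/100) × (1 − 35.3/100)⁻² × (1 − 0.0041×16.5)
= 1.409 × 2.389 × 0.9324 = 3.138
R_B = 3.138 × 132 = 414 Ω

414 Ω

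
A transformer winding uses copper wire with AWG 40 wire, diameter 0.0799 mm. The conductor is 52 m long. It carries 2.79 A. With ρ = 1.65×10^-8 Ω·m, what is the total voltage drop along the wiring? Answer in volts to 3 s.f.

477 V

A = π(0.0799/2 mm)² = π(3.9950e-05 m)² = 5.014e-09 m²
R = ρL/A = (1.65×10^-8)(52)/(5.014e-09) = 171.1 Ω
V = IR = 2.79 × 171.1 = 477 V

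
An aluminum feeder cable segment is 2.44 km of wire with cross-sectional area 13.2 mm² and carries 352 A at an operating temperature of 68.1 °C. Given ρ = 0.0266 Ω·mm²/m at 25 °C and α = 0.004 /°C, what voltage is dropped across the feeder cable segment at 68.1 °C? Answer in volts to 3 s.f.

ρ = 0.0266 Ω·mm²/m = 2.66×10^-8 Ω·m
A = 13.2 mm² = 1.320e-05 m²
R₍25₎ = ρL/A = (2.66×10^-8)(2440)/(1.320e-05) = 4.917 Ω
R₍68.1₎ = R₍25₎(1 + αΔT) = 4.917 × (1 + 0.004×43.1) = 5.765 Ω
V = IR = 352 × 5.765 = 2030 V

2030 V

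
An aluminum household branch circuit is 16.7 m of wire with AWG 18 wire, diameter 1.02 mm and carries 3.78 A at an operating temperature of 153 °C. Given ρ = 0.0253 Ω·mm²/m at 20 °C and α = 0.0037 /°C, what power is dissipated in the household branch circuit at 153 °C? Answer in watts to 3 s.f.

11.0 W

ρ = 0.0253 Ω·mm²/m = 2.53×10^-8 Ω·m
A = π(1.02/2 mm)² = π(5.1000e-04 m)² = 8.171e-07 m²
R₍20₎ = ρL/A = (2.53×10^-8)(16.7)/(8.171e-07) = 0.5171 Ω
R₍153₎ = R₍20₎(1 + αΔT) = 0.5171 × (1 + 0.0037×133) = 0.7715 Ω
P = I²R = (3.78)² × 0.7715 = 11.0 W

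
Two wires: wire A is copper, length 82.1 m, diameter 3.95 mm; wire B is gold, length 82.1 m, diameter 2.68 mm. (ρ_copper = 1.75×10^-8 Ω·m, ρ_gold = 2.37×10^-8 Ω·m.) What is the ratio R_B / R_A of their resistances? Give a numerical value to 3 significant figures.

R ∝ ρL/d², so R_B/R_A = (ρ_B/ρ_A) × (d_A/d_B)²
= (2.37×10^-8/1.75×10^-8) × (3.95/2.68)² = 2.94

2.94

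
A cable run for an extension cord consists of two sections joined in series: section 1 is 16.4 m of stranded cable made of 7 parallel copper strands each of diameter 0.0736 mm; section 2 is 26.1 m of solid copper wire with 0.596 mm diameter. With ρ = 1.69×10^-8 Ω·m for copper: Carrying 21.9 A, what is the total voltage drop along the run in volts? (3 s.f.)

Section 1: A_strand = π(3.6800e-05)² = 4.254e-09 m²; R₁ = ρL/(N·A_s) = (1.69×10^-8)(16.4)/(7×4.254e-09) = 9.307 Ω
Section 2: A = π(d/2)² = π(2.9800e-04 m)² = 2.790e-07 m²
R₂ = (1.69×10^-8)(26.1)/(2.790e-07) = 1.581 Ω
R = R₁ + R₂ = 10.89 Ω
V = IR = 21.9 × 10.89 = 238 V

238 V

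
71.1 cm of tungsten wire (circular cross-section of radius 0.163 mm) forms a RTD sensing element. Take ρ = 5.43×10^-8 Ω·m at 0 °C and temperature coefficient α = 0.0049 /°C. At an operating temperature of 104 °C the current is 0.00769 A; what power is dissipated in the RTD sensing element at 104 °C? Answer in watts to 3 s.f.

4.13×10^-5 W

A = πr² = π(1.6300e-04 m)² = 8.347e-08 m²
R₍0₎ = ρL/A = (5.43×10^-8)(0.711)/(8.347e-08) = 0.4625 Ω
R₍104₎ = R₍0₎(1 + αΔT) = 0.4625 × (1 + 0.0049×104) = 0.6982 Ω
P = I²R = (0.00769)² × 0.6982 = 4.13×10^-5 W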